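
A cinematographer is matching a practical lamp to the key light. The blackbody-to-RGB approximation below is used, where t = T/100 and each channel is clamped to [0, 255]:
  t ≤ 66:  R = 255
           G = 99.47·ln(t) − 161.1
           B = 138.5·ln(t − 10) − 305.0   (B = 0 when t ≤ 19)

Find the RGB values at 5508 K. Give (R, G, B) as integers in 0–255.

(255, 238, 222)

t = 5508/100 = 55.08; the t ≤ 66 branch applies.
R = 255 by definition for t ≤ 66.
G = 99.47·ln 55.08 − 161.1 = 99.47·4.0088 − 161.1 = 237.654.
B = 138.5·ln(55.08 − 10) − 305.0 = 138.5·ln 45.08 − 305.0 = 138.5·3.8084 − 305.0 = 222.469.
Rounded: (255, 238, 222).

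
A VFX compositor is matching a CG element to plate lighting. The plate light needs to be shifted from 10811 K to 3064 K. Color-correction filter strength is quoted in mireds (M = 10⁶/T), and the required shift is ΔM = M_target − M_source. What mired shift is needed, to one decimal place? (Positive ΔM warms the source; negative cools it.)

M_source = 10⁶/10811 = 92.498; M_target = 10⁶/3064 = 326.371.
ΔM = 326.371 − 92.498 = 233.872 → +233.9 mireds, a warming shift.

+233.9 mireds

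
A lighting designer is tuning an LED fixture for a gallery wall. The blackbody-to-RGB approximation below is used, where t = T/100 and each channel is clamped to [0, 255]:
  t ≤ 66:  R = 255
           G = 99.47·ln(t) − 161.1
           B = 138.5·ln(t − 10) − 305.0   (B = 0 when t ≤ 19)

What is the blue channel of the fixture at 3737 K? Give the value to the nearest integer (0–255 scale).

t = 3737/100 = 37.37; the t ≤ 66 branch applies.
B = 138.5·ln(37.37 − 10) − 305.0 = 138.5·ln 27.37 − 305.0 = 138.5·3.3094 − 305.0 = 153.358.
Rounded: 153.

153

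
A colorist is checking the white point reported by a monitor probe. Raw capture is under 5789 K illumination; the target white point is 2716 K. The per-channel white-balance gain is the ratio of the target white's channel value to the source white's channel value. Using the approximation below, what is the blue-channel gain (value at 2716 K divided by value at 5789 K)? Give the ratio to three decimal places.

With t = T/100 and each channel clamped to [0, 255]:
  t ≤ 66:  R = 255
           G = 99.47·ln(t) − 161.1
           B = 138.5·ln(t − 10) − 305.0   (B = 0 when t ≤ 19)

At 5789 K (t = 57.89):
  B = 138.5·ln(57.89 − 10) − 305.0 = 138.5·ln 47.89 − 305.0 = 138.5·3.8689 − 305.0 = 230.844.
At 2716 K (t = 27.16):
  B = 138.5·ln(27.16 − 10) − 305.0 = 138.5·ln 17.16 − 305.0 = 138.5·2.8426 − 305.0 = 88.697.
Gain = 88.697 / 230.844 = 0.3842 → 0.384.

0.384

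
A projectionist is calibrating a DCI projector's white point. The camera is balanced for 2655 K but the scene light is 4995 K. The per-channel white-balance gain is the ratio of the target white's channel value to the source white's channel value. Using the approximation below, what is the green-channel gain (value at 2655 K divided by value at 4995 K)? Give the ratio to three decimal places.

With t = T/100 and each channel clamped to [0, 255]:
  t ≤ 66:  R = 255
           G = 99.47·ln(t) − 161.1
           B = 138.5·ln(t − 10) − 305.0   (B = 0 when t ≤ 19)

0.724

At 4995 K (t = 49.95):
  G = 99.47·ln 49.95 − 161.1 = 99.47·3.9110 − 161.1 = 227.929.
At 2655 K (t = 26.55):
  G = 99.47·ln 26.55 − 161.1 = 99.47·3.2790 − 161.1 = 165.065.
Gain = 165.065 / 227.929 = 0.7242 → 0.724.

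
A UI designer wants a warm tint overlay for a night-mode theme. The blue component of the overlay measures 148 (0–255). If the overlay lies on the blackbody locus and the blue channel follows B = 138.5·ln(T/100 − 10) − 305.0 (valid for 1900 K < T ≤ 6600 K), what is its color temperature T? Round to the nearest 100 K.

ln(t − 10) = (148 + 305.0) / 138.5 = 3.2708.
t − 10 = e^3.2708 = 26.331, so t = 36.331.
T = 100·t = 3633 K → 3600 K to the nearest 100 K.

3600 K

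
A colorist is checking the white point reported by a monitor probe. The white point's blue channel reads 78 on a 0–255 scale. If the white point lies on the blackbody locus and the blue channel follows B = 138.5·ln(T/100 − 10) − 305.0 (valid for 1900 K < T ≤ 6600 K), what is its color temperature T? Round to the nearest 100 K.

ln(t − 10) = (78 + 305.0) / 138.5 = 2.7653.
t − 10 = e^2.7653 = 15.884, so t = 25.884.
T = 100·t = 2588 K → 2600 K to the nearest 100 K.

2600 K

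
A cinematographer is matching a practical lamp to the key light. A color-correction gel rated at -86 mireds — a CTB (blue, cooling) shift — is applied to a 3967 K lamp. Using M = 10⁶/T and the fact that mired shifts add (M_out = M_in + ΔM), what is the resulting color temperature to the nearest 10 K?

6020 K

M_in = 10⁶/3967 = 252.08 mireds.
M_out = 252.08 + (-86) = 166.08 mireds.
T_out = 10⁶/166.08 = 6021.2 K → 6020 K.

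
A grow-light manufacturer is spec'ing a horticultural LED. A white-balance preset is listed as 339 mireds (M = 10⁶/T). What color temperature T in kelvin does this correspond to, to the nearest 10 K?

2950 K

T = 10⁶ / 339 = 2949.85 K → 2950 K.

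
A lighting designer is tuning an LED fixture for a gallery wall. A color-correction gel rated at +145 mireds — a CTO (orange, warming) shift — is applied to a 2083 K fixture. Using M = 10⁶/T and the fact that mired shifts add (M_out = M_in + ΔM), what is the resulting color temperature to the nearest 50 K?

M_in = 10⁶/2083 = 480.08 mireds.
M_out = 480.08 + (+145) = 625.08 mireds.
T_out = 10⁶/625.08 = 1599.8 K → 1600 K.

1600 K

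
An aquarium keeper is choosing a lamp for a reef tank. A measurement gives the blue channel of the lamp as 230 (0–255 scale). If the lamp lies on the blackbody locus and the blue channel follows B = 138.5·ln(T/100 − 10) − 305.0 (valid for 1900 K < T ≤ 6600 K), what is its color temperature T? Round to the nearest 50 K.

5750 K

ln(t − 10) = (230 + 305.0) / 138.5 = 3.8628.
t − 10 = e^3.8628 = 47.599, so t = 57.599.
T = 100·t = 5760 K → 5750 K to the nearest 50 K.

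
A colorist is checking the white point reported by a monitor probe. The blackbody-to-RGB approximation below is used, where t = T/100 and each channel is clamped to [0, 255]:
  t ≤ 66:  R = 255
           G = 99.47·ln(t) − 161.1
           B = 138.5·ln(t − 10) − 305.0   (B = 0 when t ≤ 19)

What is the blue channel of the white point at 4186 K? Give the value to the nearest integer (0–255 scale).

174

t = 4186/100 = 41.86; the t ≤ 66 branch applies.
B = 138.5·ln(41.86 − 10) − 305.0 = 138.5·ln 31.86 − 305.0 = 138.5·3.4614 − 305.0 = 174.397.
Rounded: 174.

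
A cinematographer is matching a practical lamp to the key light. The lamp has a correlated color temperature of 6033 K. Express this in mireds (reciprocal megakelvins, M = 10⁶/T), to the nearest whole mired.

M = 10⁶ / 6033 = 165.755 → 166 mireds.

166 mireds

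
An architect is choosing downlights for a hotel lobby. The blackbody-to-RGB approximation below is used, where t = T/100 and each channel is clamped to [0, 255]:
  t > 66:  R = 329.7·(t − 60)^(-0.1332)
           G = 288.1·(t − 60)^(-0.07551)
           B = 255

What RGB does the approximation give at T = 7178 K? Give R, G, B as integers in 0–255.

R=237, G=239, B=255

t = 7178/100 = 71.78; the t > 66 branch applies.
R = 329.7·(71.78 − 60)^(-0.1332) = 329.7·11.78^(-0.1332) = 329.7·0.71998 = 237.379.
G = 288.1·(71.78 − 60)^(-0.07551) = 288.1·11.78^(-0.07551) = 288.1·0.83008 = 239.145.
B = 255 by definition for t > 66.
Rounded: (237, 239, 255).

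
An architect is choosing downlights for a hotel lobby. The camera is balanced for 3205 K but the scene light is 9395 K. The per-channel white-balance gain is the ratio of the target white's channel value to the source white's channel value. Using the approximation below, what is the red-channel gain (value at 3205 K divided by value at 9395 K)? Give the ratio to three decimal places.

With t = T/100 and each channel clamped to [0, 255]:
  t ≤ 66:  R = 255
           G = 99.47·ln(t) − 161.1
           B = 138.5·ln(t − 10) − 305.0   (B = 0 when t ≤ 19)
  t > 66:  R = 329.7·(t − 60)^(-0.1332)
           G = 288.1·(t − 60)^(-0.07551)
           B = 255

At 9395 K (t = 93.95):
  R = 329.7·(93.95 − 60)^(-0.1332) = 329.7·33.95^(-0.1332) = 329.7·0.62531 = 206.163.
At 3205 K (t = 32.05):
  R = 255 by definition for t ≤ 66.
Gain = 255.000 / 206.163 = 1.2369 → 1.237.

1.237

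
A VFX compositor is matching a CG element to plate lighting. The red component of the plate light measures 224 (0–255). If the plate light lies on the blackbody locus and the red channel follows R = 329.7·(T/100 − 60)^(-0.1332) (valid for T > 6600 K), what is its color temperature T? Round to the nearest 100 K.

7800 K

(t − 60)^(-0.1332) = 224/329.7 = 0.67941.
t − 60 = 0.67941^(1/-0.1332) = 0.67941^(-7.508) = 18.209, so t = 78.209.
T = 100·t = 7821 K → 7800 K to the nearest 100 K.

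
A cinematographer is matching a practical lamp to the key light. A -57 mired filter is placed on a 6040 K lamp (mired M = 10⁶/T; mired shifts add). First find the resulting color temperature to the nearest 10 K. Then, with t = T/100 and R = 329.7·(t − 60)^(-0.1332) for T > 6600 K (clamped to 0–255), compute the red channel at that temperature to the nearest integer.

208

M_in = 10⁶/6040 = 165.56; M_out = 165.56 + (-57) = 108.56.
T_out = 10⁶/108.56 = 9211.2 K → 9210 K; t = 92.1.
R = 329.7·(92.1 − 60)^(-0.1332) = 329.7·32.1^(-0.1332) = 329.7·0.62999 = 207.708.
Rounded: 208.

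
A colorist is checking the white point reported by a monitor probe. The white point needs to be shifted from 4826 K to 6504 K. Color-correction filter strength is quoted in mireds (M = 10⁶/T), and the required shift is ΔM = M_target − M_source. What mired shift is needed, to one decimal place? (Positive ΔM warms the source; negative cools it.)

-53.5 mireds

M_source = 10⁶/4826 = 207.211; M_target = 10⁶/6504 = 153.752.
ΔM = 153.752 − 207.211 = -53.459 → -53.5 mireds, a cooling shift.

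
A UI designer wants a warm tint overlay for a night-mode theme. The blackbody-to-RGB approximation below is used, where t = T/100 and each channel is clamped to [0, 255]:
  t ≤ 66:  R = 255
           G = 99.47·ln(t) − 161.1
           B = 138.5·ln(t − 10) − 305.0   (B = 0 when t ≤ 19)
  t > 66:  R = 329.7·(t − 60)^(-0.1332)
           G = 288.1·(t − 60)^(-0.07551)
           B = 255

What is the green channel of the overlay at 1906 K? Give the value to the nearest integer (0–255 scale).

t = 1906/100 = 19.06; the t ≤ 66 branch applies.
G = 99.47·ln 19.06 − 161.1 = 99.47·2.9476 − 161.1 = 132.097.
Rounded: 132.

132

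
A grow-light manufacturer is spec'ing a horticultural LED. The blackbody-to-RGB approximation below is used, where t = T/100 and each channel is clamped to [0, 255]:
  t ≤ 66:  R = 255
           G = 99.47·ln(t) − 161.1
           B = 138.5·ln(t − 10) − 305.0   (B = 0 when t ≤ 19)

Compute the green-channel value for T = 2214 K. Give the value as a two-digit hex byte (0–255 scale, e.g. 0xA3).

0x93

t = 2214/100 = 22.14; the t ≤ 66 branch applies.
G = 99.47·ln 22.14 − 161.1 = 99.47·3.0974 − 161.1 = 146.997.
Rounded: 147; in hex, 0x93.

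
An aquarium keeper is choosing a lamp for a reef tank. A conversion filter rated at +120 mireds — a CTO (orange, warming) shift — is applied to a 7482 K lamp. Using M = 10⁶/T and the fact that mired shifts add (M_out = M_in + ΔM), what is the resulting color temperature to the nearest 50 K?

3950 K

M_in = 10⁶/7482 = 133.65 mireds.
M_out = 133.65 + (+120) = 253.65 mireds.
T_out = 10⁶/253.65 = 3942.4 K → 3950 K.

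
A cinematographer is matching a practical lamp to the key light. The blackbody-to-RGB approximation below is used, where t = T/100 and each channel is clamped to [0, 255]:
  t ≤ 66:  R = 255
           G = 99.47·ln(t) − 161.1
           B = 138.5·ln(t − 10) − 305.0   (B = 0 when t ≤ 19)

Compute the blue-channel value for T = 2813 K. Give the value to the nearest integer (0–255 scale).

96

t = 2813/100 = 28.13; the t ≤ 66 branch applies.
B = 138.5·ln(28.13 − 10) − 305.0 = 138.5·ln 18.13 − 305.0 = 138.5·2.8976 − 305.0 = 96.313.
Rounded: 96.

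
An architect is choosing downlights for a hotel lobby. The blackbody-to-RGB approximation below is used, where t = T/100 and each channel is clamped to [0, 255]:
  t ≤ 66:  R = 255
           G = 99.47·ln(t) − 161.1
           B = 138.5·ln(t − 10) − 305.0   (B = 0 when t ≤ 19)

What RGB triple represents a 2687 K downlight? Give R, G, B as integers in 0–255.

t = 2687/100 = 26.87; the t ≤ 66 branch applies.
R = 255 by definition for t ≤ 66.
G = 99.47·ln 26.87 − 161.1 = 99.47·3.2910 − 161.1 = 166.257.
B = 138.5·ln(26.87 − 10) − 305.0 = 138.5·ln 16.87 − 305.0 = 138.5·2.8255 − 305.0 = 86.337.
Rounded: (255, 166, 86).

R=255, G=166, B=86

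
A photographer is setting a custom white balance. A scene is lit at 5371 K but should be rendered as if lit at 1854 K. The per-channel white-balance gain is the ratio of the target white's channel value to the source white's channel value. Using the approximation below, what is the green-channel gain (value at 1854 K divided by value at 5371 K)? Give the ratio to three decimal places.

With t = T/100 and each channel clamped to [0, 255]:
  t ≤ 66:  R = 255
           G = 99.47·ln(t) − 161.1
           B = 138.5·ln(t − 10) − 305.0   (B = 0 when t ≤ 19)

At 5371 K (t = 53.71):
  G = 99.47·ln 53.71 − 161.1 = 99.47·3.9836 − 161.1 = 235.149.
At 1854 K (t = 18.54):
  G = 99.47·ln 18.54 − 161.1 = 99.47·2.9199 − 161.1 = 129.345.
Gain = 129.345 / 235.149 = 0.5501 → 0.550.

0.550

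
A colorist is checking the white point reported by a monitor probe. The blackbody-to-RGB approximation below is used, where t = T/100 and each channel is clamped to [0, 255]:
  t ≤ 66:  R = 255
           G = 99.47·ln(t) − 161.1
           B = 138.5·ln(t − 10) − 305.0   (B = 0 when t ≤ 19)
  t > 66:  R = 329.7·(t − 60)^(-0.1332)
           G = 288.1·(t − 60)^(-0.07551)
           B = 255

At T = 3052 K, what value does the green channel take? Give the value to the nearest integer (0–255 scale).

179

t = 3052/100 = 30.52; the t ≤ 66 branch applies.
G = 99.47·ln 30.52 − 161.1 = 99.47·3.4184 − 161.1 = 178.926.
Rounded: 179.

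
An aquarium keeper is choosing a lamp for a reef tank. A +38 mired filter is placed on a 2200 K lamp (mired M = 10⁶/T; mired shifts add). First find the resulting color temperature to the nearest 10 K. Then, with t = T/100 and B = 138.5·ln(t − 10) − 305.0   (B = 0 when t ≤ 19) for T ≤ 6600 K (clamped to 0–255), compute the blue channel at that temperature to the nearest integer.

18

M_in = 10⁶/2200 = 454.55; M_out = 454.55 + (+38) = 492.55.
T_out = 10⁶/492.55 = 2030.3 K → 2030 K; t = 20.3.
B = 138.5·ln(20.3 − 10) − 305.0 = 138.5·ln 10.3 − 305.0 = 138.5·2.3321 − 305.0 = 18.002.
Rounded: 18.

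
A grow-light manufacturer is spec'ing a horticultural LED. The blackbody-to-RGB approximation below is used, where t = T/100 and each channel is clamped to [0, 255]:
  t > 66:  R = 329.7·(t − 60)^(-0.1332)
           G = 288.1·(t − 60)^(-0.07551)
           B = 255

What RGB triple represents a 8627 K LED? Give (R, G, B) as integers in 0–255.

t = 8627/100 = 86.27; the t > 66 branch applies.
R = 329.7·(86.27 − 60)^(-0.1332) = 329.7·26.27^(-0.1332) = 329.7·0.64704 = 213.328.
G = 288.1·(86.27 − 60)^(-0.07551) = 288.1·26.27^(-0.07551) = 288.1·0.78130 = 225.092.
B = 255 by definition for t > 66.
Rounded: (213, 225, 255).

(213, 225, 255)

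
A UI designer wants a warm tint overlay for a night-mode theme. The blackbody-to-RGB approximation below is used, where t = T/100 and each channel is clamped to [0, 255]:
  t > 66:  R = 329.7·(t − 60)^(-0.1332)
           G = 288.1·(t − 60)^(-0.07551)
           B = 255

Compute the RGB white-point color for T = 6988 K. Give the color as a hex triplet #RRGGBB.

t = 6988/100 = 69.88; the t > 66 branch applies.
R = 329.7·(69.88 − 60)^(-0.1332) = 329.7·9.88^(-0.1332) = 329.7·0.73705 = 243.006.
G = 288.1·(69.88 − 60)^(-0.07551) = 288.1·9.88^(-0.07551) = 288.1·0.84117 = 242.342.
B = 255 by definition for t > 66.
Rounded: (243, 242, 255).
In hex: #F3F2FF.

#F3F2FF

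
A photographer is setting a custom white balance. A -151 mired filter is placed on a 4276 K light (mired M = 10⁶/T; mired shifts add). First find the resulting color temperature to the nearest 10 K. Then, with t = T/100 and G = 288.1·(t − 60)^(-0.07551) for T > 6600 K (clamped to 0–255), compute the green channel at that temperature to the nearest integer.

211

M_in = 10⁶/4276 = 233.86; M_out = 233.86 + (-151) = 82.86.
T_out = 10⁶/82.86 = 12068.1 K → 12070 K; t = 120.7.
G = 288.1·(120.7 − 60)^(-0.07551) = 288.1·60.7^(-0.07551) = 288.1·0.73342 = 211.298.
Rounded: 211.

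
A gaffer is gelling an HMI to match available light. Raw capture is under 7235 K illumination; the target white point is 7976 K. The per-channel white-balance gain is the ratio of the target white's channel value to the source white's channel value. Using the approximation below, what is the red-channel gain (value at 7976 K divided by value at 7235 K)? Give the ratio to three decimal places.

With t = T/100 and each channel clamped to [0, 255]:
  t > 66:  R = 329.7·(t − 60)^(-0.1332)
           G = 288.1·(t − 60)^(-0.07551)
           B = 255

At 7235 K (t = 72.35):
  R = 329.7·(72.35 − 60)^(-0.1332) = 329.7·12.35^(-0.1332) = 329.7·0.71547 = 235.890.
At 7976 K (t = 79.76):
  R = 329.7·(79.76 − 60)^(-0.1332) = 329.7·19.76^(-0.1332) = 329.7·0.67205 = 221.575.
Gain = 221.575 / 235.890 = 0.9393 → 0.939.

0.939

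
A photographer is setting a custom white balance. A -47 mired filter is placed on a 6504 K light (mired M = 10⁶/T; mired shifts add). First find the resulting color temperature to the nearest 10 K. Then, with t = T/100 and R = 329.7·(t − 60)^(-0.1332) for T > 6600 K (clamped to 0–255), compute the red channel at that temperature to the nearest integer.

M_in = 10⁶/6504 = 153.75; M_out = 153.75 + (-47) = 106.75.
T_out = 10⁶/106.75 = 9367.5 K → 9370 K; t = 93.7.
R = 329.7·(93.7 − 60)^(-0.1332) = 329.7·33.7^(-0.1332) = 329.7·0.62592 = 206.366.
Rounded: 206.

206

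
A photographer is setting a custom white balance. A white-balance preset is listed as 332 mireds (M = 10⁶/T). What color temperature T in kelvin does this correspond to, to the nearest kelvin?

3012 K

T = 10⁶ / 332 = 3012.05 K → 3012 K.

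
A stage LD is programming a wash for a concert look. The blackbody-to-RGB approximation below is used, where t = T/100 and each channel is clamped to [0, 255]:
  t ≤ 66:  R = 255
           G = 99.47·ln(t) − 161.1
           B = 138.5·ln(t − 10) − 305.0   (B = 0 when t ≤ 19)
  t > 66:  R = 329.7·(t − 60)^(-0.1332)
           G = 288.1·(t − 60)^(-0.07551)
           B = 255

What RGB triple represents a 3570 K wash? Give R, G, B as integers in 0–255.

R=255, G=195, B=145

t = 3570/100 = 35.7; the t ≤ 66 branch applies.
R = 255 by definition for t ≤ 66.
G = 99.47·ln 35.7 − 161.1 = 99.47·3.5752 − 161.1 = 194.520.
B = 138.5·ln(35.7 − 10) − 305.0 = 138.5·ln 25.7 − 305.0 = 138.5·3.2465 − 305.0 = 144.639.
Rounded: (255, 195, 145).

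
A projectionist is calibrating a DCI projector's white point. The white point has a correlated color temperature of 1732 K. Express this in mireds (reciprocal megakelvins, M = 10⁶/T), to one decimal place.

M = 10⁶ / 1732 = 577.367 → 577.4 mireds.

577.4 mireds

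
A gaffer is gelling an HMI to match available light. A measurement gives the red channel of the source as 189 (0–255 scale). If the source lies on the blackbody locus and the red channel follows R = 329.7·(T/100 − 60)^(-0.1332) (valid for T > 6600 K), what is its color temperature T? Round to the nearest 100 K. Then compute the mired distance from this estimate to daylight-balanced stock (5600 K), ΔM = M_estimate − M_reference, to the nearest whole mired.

(t − 60)^(-0.1332) = 189/329.7 = 0.57325.
t − 60 = 0.57325^(1/-0.1332) = 0.57325^(-7.508) = 65.199, so t = 125.199.
T = 100·t = 12520 K → 12500 K to the nearest 100 K.
M_estimate = 10⁶/12500 = 80.00; M_reference = 10⁶/5600 = 178.57.
ΔM = 80.00 − 178.57 = -98.57 → -99 mireds.

-99 mireds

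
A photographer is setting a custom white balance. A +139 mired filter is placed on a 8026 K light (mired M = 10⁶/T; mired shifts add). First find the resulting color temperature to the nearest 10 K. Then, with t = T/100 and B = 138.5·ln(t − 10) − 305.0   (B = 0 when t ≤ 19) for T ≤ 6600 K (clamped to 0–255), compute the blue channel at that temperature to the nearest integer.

156

M_in = 10⁶/8026 = 124.60; M_out = 124.60 + (+139) = 263.60.
T_out = 10⁶/263.60 = 3793.7 K → 3790 K; t = 37.9.
B = 138.5·ln(37.9 − 10) − 305.0 = 138.5·ln 27.9 − 305.0 = 138.5·3.3286 − 305.0 = 156.015.
Rounded: 156.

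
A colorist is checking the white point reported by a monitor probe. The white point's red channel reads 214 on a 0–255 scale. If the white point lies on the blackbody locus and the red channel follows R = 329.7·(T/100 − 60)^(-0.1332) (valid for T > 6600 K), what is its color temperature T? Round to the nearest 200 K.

8600 K

(t − 60)^(-0.1332) = 214/329.7 = 0.64907.
t − 60 = 0.64907^(1/-0.1332) = 0.64907^(-7.508) = 25.657, so t = 85.657.
T = 100·t = 8566 K → 8600 K to the nearest 200 K.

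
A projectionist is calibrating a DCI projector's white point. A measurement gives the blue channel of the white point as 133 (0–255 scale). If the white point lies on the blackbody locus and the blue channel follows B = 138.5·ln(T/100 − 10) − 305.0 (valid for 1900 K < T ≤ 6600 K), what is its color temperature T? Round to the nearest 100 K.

3400 K

ln(t − 10) = (133 + 305.0) / 138.5 = 3.1625.
t − 10 = e^3.1625 = 23.629, so t = 33.629.
T = 100·t = 3363 K → 3400 K to the nearest 100 K.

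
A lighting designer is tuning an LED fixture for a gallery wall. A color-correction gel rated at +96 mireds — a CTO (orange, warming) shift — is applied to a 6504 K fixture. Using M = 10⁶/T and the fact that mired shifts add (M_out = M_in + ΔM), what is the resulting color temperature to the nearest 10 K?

4000 K

M_in = 10⁶/6504 = 153.75 mireds.
M_out = 153.75 + (+96) = 249.75 mireds.
T_out = 10⁶/249.75 = 4004.0 K → 4000 K.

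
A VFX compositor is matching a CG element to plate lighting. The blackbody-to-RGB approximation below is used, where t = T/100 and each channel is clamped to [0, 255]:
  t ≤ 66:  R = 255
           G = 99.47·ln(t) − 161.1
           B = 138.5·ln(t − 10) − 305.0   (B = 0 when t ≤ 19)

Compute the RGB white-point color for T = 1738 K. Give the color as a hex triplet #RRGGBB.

#FF7B00

t = 1738/100 = 17.38; the t ≤ 66 branch applies.
R = 255 by definition for t ≤ 66.
G = 99.47·ln 17.38 − 161.1 = 99.47·2.8553 − 161.1 = 122.919.
t = 17.38 ≤ 19, so B = 0.
Rounded: (255, 123, 0).
In hex: #FF7B00.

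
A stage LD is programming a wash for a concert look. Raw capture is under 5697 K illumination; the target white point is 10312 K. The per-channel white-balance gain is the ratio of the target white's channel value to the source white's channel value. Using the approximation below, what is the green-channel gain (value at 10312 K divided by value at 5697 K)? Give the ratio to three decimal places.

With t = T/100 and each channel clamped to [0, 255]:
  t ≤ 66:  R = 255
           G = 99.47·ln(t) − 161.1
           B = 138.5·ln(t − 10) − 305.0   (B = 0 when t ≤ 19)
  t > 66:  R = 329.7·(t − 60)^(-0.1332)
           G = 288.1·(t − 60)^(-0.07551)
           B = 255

0.900

At 5697 K (t = 56.97):
  G = 99.47·ln 56.97 − 161.1 = 99.47·4.0425 − 161.1 = 241.010.
At 10312 K (t = 103.12):
  G = 288.1·(103.12 − 60)^(-0.07551) = 288.1·43.12^(-0.07551) = 288.1·0.75260 = 216.825.
Gain = 216.825 / 241.010 = 0.8997 → 0.900.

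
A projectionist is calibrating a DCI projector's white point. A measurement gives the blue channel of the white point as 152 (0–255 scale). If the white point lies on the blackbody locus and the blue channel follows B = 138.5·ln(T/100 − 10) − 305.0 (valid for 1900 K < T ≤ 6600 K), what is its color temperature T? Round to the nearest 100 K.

ln(t − 10) = (152 + 305.0) / 138.5 = 3.2996.
t − 10 = e^3.2996 = 27.103, so t = 37.103.
T = 100·t = 3710 K → 3700 K to the nearest 100 K.

3700 K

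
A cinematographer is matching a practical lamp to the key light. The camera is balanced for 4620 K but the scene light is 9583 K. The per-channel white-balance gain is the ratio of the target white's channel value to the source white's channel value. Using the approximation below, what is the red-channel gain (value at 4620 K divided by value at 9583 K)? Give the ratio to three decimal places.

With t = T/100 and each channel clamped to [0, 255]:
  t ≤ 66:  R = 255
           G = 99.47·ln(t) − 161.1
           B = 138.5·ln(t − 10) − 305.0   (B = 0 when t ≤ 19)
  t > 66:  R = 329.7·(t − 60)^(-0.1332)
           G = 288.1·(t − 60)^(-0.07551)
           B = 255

1.246

At 9583 K (t = 95.83):
  R = 329.7·(95.83 − 60)^(-0.1332) = 329.7·35.83^(-0.1332) = 329.7·0.62083 = 204.688.
At 4620 K (t = 46.2):
  R = 255 by definition for t ≤ 66.
Gain = 255.000 / 204.688 = 1.2458 → 1.246.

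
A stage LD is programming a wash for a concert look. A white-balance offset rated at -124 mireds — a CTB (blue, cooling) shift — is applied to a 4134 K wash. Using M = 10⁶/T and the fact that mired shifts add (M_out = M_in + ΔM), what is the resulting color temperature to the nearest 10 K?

8480 K

M_in = 10⁶/4134 = 241.90 mireds.
M_out = 241.90 + (-124) = 117.90 mireds.
T_out = 10⁶/117.90 = 8482.0 K → 8480 K.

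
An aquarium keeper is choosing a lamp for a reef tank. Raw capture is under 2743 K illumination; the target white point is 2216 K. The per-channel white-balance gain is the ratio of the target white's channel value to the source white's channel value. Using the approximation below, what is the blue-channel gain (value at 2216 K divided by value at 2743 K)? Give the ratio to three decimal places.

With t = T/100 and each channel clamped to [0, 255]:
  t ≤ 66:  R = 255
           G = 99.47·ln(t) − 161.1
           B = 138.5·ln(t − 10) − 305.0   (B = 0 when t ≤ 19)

0.451

At 2743 K (t = 27.43):
  B = 138.5·ln(27.43 − 10) − 305.0 = 138.5·ln 17.43 − 305.0 = 138.5·2.8582 − 305.0 = 90.860.
At 2216 K (t = 22.16):
  B = 138.5·ln(22.16 − 10) − 305.0 = 138.5·ln 12.16 − 305.0 = 138.5·2.4982 − 305.0 = 40.994.
Gain = 40.994 / 90.860 = 0.4512 → 0.451.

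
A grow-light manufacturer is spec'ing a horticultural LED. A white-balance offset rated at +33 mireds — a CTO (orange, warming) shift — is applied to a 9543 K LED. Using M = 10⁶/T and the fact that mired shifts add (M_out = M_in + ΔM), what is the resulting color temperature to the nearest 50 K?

M_in = 10⁶/9543 = 104.79 mireds.
M_out = 104.79 + (+33) = 137.79 mireds.
T_out = 10⁶/137.79 = 7257.5 K → 7250 K.

7250 K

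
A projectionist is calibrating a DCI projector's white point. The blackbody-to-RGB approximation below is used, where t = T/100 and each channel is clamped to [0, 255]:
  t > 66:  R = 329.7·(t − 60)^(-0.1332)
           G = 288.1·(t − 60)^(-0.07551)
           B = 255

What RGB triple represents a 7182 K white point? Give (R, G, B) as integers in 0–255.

t = 7182/100 = 71.82; the t > 66 branch applies.
R = 329.7·(71.82 − 60)^(-0.1332) = 329.7·11.82^(-0.1332) = 329.7·0.71966 = 237.272.
G = 288.1·(71.82 − 60)^(-0.07551) = 288.1·11.82^(-0.07551) = 288.1·0.82986 = 239.084.
B = 255 by definition for t > 66.
Rounded: (237, 239, 255).

(237, 239, 255)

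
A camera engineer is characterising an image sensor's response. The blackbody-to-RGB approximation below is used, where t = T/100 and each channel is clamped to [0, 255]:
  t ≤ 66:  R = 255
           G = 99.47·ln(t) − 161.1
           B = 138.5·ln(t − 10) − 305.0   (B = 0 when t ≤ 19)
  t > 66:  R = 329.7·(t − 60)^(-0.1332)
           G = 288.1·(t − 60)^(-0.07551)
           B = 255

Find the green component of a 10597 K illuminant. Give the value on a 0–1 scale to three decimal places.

t = 10597/100 = 105.97; the t > 66 branch applies.
G = 288.1·(105.97 − 60)^(-0.07551) = 288.1·45.97^(-0.07551) = 288.1·0.74897 = 215.779.
On a 0–1 scale: 215.779/255 = 0.8462 → 0.846.

0.846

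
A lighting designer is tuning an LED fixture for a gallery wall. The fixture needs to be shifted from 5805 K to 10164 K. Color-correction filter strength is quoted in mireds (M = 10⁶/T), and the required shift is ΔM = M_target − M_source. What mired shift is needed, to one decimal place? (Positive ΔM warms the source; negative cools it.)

-73.9 mireds

M_source = 10⁶/5805 = 172.265; M_target = 10⁶/10164 = 98.386.
ΔM = 98.386 − 172.265 = -73.879 → -73.9 mireds, a cooling shift.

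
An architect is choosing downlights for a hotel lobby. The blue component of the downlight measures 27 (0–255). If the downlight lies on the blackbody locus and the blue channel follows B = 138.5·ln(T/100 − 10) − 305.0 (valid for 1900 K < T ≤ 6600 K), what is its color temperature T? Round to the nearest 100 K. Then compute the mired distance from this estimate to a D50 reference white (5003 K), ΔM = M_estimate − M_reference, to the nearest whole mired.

ln(t − 10) = (27 + 305.0) / 138.5 = 2.3971.
t − 10 = e^2.3971 = 10.991, so t = 20.991.
T = 100·t = 2099 K → 2100 K to the nearest 100 K.
M_estimate = 10⁶/2100 = 476.19; M_reference = 10⁶/5003 = 199.88.
ΔM = 476.19 − 199.88 = 276.31 → +276 mireds.

+276 mireds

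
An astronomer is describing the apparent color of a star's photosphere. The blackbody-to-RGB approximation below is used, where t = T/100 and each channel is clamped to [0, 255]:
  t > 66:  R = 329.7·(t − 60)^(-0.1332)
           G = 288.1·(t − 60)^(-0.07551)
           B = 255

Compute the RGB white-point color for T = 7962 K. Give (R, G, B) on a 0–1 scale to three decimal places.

t = 7962/100 = 79.62; the t > 66 branch applies.
R = 329.7·(79.62 − 60)^(-0.1332) = 329.7·19.62^(-0.1332) = 329.7·0.67269 = 221.785.
G = 288.1·(79.62 − 60)^(-0.07551) = 288.1·19.62^(-0.07551) = 288.1·0.79871 = 230.108.
B = 255 by definition for t > 66.
Dividing each by 255: (0.8697, 0.9024, 1.0000) → (0.870, 0.902, 1.000).

(0.870, 0.902, 1.000)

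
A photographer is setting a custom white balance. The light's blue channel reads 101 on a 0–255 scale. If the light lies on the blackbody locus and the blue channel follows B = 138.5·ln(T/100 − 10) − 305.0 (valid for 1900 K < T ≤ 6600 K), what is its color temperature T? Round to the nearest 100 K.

2900 K

ln(t − 10) = (101 + 305.0) / 138.5 = 2.9314.
t − 10 = e^2.9314 = 18.754, so t = 28.754.
T = 100·t = 2875 K → 2900 K to the nearest 100 K.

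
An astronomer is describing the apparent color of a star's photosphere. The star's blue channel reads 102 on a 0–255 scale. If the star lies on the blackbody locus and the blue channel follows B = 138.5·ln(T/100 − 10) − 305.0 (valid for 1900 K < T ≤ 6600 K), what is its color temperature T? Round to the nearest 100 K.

ln(t − 10) = (102 + 305.0) / 138.5 = 2.9386.
t − 10 = e^2.9386 = 18.890, so t = 28.890.
T = 100·t = 2889 K → 2900 K to the nearest 100 K.

2900 K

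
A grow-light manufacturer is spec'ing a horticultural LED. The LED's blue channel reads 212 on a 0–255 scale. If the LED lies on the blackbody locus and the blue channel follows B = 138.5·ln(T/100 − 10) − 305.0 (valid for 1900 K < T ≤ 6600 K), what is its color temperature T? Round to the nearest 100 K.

5200 K

ln(t − 10) = (212 + 305.0) / 138.5 = 3.7329.
t − 10 = e^3.7329 = 41.798, so t = 51.798.
T = 100·t = 5180 K → 5200 K to the nearest 100 K.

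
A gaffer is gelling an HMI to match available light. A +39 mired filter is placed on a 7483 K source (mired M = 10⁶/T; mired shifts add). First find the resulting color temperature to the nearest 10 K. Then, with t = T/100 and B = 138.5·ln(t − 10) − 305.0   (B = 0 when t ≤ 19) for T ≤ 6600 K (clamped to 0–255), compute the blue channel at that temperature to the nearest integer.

231

M_in = 10⁶/7483 = 133.64; M_out = 133.64 + (+39) = 172.64.
T_out = 10⁶/172.64 = 5792.5 K → 5790 K; t = 57.9.
B = 138.5·ln(57.9 − 10) − 305.0 = 138.5·ln 47.9 − 305.0 = 138.5·3.8691 − 305.0 = 230.872.
Rounded: 231.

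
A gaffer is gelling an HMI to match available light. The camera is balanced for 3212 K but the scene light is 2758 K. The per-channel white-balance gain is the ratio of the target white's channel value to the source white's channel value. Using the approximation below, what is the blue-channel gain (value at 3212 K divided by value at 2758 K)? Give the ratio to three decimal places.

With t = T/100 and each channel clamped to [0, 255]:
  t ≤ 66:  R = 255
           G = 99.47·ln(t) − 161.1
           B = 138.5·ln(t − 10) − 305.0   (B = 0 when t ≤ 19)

1.346

At 2758 K (t = 27.58):
  B = 138.5·ln(27.58 − 10) − 305.0 = 138.5·ln 17.58 − 305.0 = 138.5·2.8668 − 305.0 = 92.047.
At 3212 K (t = 32.12):
  B = 138.5·ln(32.12 − 10) − 305.0 = 138.5·ln 22.12 − 305.0 = 138.5·3.0965 − 305.0 = 123.863.
Gain = 123.863 / 92.047 = 1.3457 → 1.346.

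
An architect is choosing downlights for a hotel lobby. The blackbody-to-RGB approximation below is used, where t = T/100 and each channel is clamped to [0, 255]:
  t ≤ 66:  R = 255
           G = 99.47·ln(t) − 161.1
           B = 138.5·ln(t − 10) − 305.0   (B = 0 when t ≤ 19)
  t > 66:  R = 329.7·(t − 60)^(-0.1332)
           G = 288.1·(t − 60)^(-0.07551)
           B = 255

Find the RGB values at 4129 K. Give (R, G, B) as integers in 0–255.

(255, 209, 172)

t = 4129/100 = 41.29; the t ≤ 66 branch applies.
R = 255 by definition for t ≤ 66.
G = 99.47·ln 41.29 − 161.1 = 99.47·3.7206 − 161.1 = 208.990.
B = 138.5·ln(41.29 − 10) − 305.0 = 138.5·ln 31.29 − 305.0 = 138.5·3.4433 − 305.0 = 171.897.
Rounded: (255, 209, 172).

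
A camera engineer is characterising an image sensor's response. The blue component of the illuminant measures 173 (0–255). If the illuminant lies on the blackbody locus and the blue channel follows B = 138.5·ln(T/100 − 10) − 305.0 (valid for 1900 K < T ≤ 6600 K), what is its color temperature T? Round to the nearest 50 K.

4150 K

ln(t − 10) = (173 + 305.0) / 138.5 = 3.4513.
t − 10 = e^3.4513 = 31.540, so t = 41.540.
T = 100·t = 4154 K → 4150 K to the nearest 50 K.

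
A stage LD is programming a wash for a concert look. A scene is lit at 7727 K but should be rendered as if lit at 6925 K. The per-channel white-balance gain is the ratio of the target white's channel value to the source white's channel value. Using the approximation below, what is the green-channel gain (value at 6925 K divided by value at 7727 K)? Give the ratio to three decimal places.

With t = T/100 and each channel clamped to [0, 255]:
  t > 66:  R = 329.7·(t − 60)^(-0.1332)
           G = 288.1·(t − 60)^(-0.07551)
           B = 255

1.048

At 7727 K (t = 77.27):
  G = 288.1·(77.27 − 60)^(-0.07551) = 288.1·17.27^(-0.07551) = 288.1·0.80644 = 232.335.
At 6925 K (t = 69.25):
  G = 288.1·(69.25 − 60)^(-0.07551) = 288.1·9.25^(-0.07551) = 288.1·0.84537 = 243.551.
Gain = 243.551 / 232.335 = 1.0483 → 1.048.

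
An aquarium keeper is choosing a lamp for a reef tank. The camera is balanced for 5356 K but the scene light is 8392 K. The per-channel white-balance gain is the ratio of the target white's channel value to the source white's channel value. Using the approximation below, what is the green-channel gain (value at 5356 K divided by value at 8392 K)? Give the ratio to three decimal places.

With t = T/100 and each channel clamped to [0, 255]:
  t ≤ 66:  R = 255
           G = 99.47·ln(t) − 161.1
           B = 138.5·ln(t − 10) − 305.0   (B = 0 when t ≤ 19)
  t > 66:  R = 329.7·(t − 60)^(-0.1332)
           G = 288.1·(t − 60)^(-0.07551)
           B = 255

At 8392 K (t = 83.92):
  G = 288.1·(83.92 − 60)^(-0.07551) = 288.1·23.92^(-0.07551) = 288.1·0.78685 = 226.690.
At 5356 K (t = 53.56):
  G = 99.47·ln 53.56 − 161.1 = 99.47·3.9808 − 161.1 = 234.870.
Gain = 234.870 / 226.690 = 1.0361 → 1.036.

1.036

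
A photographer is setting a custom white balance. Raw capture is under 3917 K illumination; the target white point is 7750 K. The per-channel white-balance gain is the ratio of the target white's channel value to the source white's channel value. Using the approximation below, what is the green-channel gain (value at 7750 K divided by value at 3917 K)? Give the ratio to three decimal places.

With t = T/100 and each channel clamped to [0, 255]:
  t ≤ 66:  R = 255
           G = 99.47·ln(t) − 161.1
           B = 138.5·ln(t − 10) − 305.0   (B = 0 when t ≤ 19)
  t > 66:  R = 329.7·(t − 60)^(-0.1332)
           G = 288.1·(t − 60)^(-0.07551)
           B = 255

1.139

At 3917 K (t = 39.17):
  G = 99.47·ln 39.17 − 161.1 = 99.47·3.6679 − 161.1 = 203.747.
At 7750 K (t = 77.5):
  G = 288.1·(77.5 − 60)^(-0.07551) = 288.1·17.5^(-0.07551) = 288.1·0.80563 = 232.103.
Gain = 232.103 / 203.747 = 1.1392 → 1.139.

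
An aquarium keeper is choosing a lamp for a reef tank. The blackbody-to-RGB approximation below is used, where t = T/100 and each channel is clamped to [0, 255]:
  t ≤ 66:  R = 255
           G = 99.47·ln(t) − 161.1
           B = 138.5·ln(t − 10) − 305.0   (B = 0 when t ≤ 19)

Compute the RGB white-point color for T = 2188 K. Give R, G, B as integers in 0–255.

R=255, G=146, B=38

t = 2188/100 = 21.88; the t ≤ 66 branch applies.
R = 255 by definition for t ≤ 66.
G = 99.47·ln 21.88 − 161.1 = 99.47·3.0856 − 161.1 = 145.822.
B = 138.5·ln(21.88 − 10) − 305.0 = 138.5·ln 11.88 − 305.0 = 138.5·2.4749 − 305.0 = 37.768.
Rounded: (255, 146, 38).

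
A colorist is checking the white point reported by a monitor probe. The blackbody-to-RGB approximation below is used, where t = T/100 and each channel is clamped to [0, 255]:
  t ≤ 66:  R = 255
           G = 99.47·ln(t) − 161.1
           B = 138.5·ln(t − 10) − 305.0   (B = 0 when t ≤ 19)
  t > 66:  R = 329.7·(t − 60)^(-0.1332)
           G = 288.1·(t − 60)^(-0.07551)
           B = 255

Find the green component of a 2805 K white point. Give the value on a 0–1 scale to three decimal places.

0.669

t = 2805/100 = 28.05; the t ≤ 66 branch applies.
G = 99.47·ln 28.05 − 161.1 = 99.47·3.3340 − 161.1 = 170.532.
On a 0–1 scale: 170.532/255 = 0.6688 → 0.669.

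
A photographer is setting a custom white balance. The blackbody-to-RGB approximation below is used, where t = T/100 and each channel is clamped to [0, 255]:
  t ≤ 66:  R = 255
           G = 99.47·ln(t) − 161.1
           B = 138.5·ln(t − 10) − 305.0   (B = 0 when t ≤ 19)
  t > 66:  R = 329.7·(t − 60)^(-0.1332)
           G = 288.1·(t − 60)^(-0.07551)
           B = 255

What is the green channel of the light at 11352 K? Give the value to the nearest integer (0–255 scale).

213

t = 11352/100 = 113.52; the t > 66 branch applies.
G = 288.1·(113.52 − 60)^(-0.07551) = 288.1·53.52^(-0.07551) = 288.1·0.74042 = 213.316.
Rounded: 213.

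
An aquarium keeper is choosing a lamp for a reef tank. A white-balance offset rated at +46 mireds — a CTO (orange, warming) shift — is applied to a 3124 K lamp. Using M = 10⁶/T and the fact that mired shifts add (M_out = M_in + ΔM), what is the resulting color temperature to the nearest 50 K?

2750 K

M_in = 10⁶/3124 = 320.10 mireds.
M_out = 320.10 + (+46) = 366.10 mireds.
T_out = 10⁶/366.10 = 2731.5 K → 2750 K.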